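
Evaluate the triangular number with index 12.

78

The 12th triangular number is n(n+1)/2 with n = 12.
12·13/2 = 156/2 = 78.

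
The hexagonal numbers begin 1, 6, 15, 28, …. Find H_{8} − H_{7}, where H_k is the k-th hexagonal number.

Consecutive hexagonal numbers differ by 4n − 3: here 4·8 − 3 = 29.

29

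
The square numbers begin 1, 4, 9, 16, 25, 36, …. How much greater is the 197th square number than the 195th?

784

197² = 38809 and 195² = 38025.
Difference: 38809 − 38025 = 784.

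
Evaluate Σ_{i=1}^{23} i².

4324

Σ_{i=1}^{23} i² = 23·24·47/6 = 4324.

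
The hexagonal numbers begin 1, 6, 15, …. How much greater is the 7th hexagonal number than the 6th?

25

Consecutive hexagonal numbers differ by 4n − 3: here 4·7 − 3 = 25.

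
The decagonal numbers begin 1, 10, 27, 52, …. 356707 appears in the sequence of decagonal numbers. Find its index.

Set n(4n−3) = 356707, giving 4n² − 3n − 356707 = 0.
So n = (3 + 2389) / 8 = 2392/8 = 299.

299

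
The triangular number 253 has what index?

22

Set n(n+1)/2 = 253, giving n² + n − 506 = 0.
So n = (-1 + 45) / 2 = 44/2 = 22.
Check: 22·23/2 = 253. ✓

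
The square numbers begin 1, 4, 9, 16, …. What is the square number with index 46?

2116

46² = 2116.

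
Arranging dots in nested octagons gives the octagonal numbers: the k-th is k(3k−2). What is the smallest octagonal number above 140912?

Solve n(3n−2) > 140912 for integer n.
The largest n with value ≤ 140912 is 217 (since 140833 ≤ 140912 < 142136), so the first above is n = 218, value 142136.

142136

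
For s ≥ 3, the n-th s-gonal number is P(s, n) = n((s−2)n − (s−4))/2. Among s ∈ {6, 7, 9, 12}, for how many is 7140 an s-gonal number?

1

s = 6: P(6, 60) = 7140. ✓
s = 7: P(7, 53) = 6943 and P(7, 54) = 7209; 7140 is not s-gonal.
s = 9: P(9, 45) = 6975 and P(9, 46) = 7291; 7140 is not s-gonal.
s = 12: P(12, 38) = 7068 and P(12, 39) = 7449; 7140 is not s-gonal.
Hits: s ∈ {6} → 1.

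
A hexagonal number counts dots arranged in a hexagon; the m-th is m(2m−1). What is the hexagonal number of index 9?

9·(2·9 − 1) = 9·17 = 153.

153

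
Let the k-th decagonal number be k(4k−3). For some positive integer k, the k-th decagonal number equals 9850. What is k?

50

Set n(4n−3) = 9850, giving 4n² − 3n − 9850 = 0.
The discriminant is 9 + 16·9850 = 157609, and √157609 = 397.
So n = (3 + 397) / 8 = 400/8 = 50.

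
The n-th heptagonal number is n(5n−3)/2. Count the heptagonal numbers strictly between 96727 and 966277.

424

The n-th heptagonal number is n(5n−3)/2.
Smallest index with value > 96727: n = 198 (giving 97713).
Largest index with value < 966277: n = 621 (giving 963171).
Indices 198 through 621: 424 terms.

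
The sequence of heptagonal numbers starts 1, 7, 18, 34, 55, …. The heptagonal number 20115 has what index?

Set n(5n−3)/2 = 20115, giving 5n² − 3n − 40230 = 0.
The discriminant is 9 + 40·20115 = 804609, and √804609 = 897.
So n = (3 + 897) / 10 = 900/10 = 90.
Check: 90·(5·90 − 3)/2 = 20115. ✓

90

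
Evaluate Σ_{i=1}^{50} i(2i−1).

Σ i(2i−1) = 2Σi² − Σi over i = 1..50.
Σi = 1275 and Σi² = 42925.
2·42925 − 1·1275 = 84575.

84575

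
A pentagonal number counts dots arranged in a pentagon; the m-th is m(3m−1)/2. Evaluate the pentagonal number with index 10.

145

The 10th pentagonal number is n(3n−1)/2 with n = 10.
10·(3·10 − 1)/2 = 10·29/2 = 145.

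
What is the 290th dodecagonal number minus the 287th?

290·(5·290 − 4) = 419340 and 287·(5·287 − 4) = 410697.
Difference: 419340 − 410697 = 8643.

8643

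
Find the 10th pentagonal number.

145

The 10th pentagonal number is n(3n−1)/2 with n = 10.
10·(3·10 − 1)/2 = 10·29/2 = 145.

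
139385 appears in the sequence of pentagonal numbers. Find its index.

305

Set n(3n−1)/2 = 139385, giving 3n² − n − 278770 = 0.
The discriminant is 1 + 24·139385 = 3345241, and √3345241 = 1829.
So n = (1 + 1829) / 6 = 1830/6 = 305.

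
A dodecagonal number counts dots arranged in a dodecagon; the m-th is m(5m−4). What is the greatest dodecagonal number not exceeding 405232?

404985

Solve n(5n−4) ≤ 405232 for integer n.
n = 285 gives 404985 ≤ 405232, while n = 286 gives 407836 > 405232; so the answer is 404985.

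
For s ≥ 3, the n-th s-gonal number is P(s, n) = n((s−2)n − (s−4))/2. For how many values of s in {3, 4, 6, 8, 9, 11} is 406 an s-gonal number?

1

s = 3: P(3, 28) = 406. ✓
s = 4: P(4, 20) = 400 and P(4, 21) = 441; 406 is not s-gonal.
s = 6: P(6, 14) = 378 and P(6, 15) = 435; 406 is not s-gonal.
s = 8: P(8, 11) = 341 and P(8, 12) = 408; 406 is not s-gonal.
s = 9: P(9, 11) = 396 and P(9, 12) = 474; 406 is not s-gonal.
s = 11: P(11, 9) = 333 and P(11, 10) = 415; 406 is not s-gonal.
Hits: s ∈ {3} → 1.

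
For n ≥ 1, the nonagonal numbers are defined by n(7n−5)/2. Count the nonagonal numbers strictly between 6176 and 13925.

The n-th nonagonal number is n(7n−5)/2.
Smallest index with value > 6176: n = 43 (giving 6364).
Largest index with value < 13925: n = 63 (giving 13734).
Indices 43 through 63: 21 terms.

21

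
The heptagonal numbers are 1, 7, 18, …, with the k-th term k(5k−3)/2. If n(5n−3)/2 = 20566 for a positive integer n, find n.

91

Set n(5n−3)/2 = 20566, giving 5n² − 3n − 41132 = 0.
So n = (3 + 907) / 10 = 910/10 = 91.
Check: 91·(5·91 − 3)/2 = 20566. ✓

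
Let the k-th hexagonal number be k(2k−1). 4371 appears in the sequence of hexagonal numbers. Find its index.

47

Set n(2n−1) = 4371, giving 2n² − n − 4371 = 0.
The discriminant is 1 + 8·4371 = 34969, and √34969 = 187.
So n = (1 + 187) / 4 = 188/4 = 47.
Check: 47·(2·47 − 1) = 4371. ✓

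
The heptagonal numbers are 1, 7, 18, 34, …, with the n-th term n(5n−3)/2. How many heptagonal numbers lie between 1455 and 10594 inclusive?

The n-th heptagonal number is n(5n−3)/2.
Smallest index with value ≥ 1455: n = 25 (giving 1525).
Largest index with value ≤ 10594: n = 65 (giving 10465).
Indices 25 through 65: 41 terms.

41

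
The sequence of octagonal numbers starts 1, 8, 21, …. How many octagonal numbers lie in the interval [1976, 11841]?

38

The n-th octagonal number is n(3n−2).
Smallest index with value ≥ 1976: n = 26 (giving 1976).
Largest index with value ≤ 11841: n = 63 (giving 11781).
Indices 26 through 63: 38 terms.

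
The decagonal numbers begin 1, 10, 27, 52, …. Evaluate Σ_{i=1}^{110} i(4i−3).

1780625

Σ i(4i−3) = 4Σi² − 3Σi over i = 1..110.
Σi = 6105 and Σi² = 449735.
4·449735 − 3·6105 = 1780625.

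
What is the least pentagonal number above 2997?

3015

Solve n(3n−1)/2 > 2997 for integer n.
The largest n with value ≤ 2997 is 44 (since 2882 ≤ 2997 < 3015), so the first above is n = 45, value 3015.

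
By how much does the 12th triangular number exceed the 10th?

12·13/2 = 78 and 10·11/2 = 55.
Difference: 78 − 55 = 23.

23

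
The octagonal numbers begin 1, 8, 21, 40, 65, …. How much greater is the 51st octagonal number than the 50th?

301

Consecutive octagonal numbers differ by 6n − 5: here 6·51 − 5 = 301.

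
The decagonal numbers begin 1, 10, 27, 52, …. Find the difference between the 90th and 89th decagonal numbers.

713

Consecutive decagonal numbers differ by 8n − 7: here 8·90 − 7 = 713.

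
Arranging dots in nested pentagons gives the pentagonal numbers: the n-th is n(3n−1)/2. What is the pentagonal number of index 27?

The 27th pentagonal number is n(3n−1)/2 with n = 27.
27·(3·27 − 1)/2 = 27·80/2 = 27·40 = 1080.

1080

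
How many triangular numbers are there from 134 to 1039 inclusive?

30

The n-th triangular number is n(n+1)/2.
Smallest index with value ≥ 134: n = 16 (giving 136).
Largest index with value ≤ 1039: n = 45 (giving 1035).
Indices 16 through 45: 30 terms.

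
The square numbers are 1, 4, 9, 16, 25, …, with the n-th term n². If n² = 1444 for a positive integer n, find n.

We need n² = 1444, so n = √1444 = 38.

38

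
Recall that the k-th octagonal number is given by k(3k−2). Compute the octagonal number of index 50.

The 50th octagonal number is n(3n−2) with n = 50.
50·(3·50 − 2) = 50·148 = 7400.

7400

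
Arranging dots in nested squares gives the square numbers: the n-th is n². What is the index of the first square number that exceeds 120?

11

Solve n² > 120 for integer n.
The largest n with value ≤ 120 is 10 (since 100 ≤ 120 < 121), so the first above is n = 11, value 121.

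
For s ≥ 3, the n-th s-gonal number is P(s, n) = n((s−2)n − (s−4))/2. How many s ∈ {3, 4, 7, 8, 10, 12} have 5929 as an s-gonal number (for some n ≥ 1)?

s = 3: P(3, 108) = 5886 and P(3, 109) = 5995; 5929 is not s-gonal.
s = 4: P(4, 77) = 5929. ✓
s = 7: P(7, 49) = 5929. ✓
s = 8: P(8, 44) = 5720 and P(8, 45) = 5985; 5929 is not s-gonal.
s = 10: P(10, 38) = 5662 and P(10, 39) = 5967; 5929 is not s-gonal.
s = 12: P(12, 34) = 5644 and P(12, 35) = 5985; 5929 is not s-gonal.
Hits: s ∈ {4, 7} → 2.

2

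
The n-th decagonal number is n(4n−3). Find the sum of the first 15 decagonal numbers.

Σ i(4i−3) = 4Σi² − 3Σi over i = 1..15.
Σi = 120 and Σi² = 1240.
4·1240 − 3·120 = 4600.

4600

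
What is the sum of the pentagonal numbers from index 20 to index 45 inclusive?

42965

Σ i(3i−1)/2 = (3Σi² − Σi) / 2 over i = 20..45.
Σi = 1035 − 190 = 845 and Σi² = 31395 − 2470 = 28925.
(3·28925 − 1·845) / 2 = 85930/2 = 42965.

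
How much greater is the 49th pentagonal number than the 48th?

Consecutive pentagonal numbers differ by 3n − 2: here 3·49 − 2 = 145.

145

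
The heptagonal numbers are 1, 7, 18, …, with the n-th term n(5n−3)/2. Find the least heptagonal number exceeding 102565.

102718

Solve n(5n−3)/2 > 102565 for integer n.
The largest n with value ≤ 102565 is 202 (since 101707 ≤ 102565 < 102718), so the first above is n = 203, value 102718.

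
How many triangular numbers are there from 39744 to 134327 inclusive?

236

The n-th triangular number is n(n+1)/2.
Smallest index with value ≥ 39744: n = 282 (giving 39903).
Largest index with value ≤ 134327: n = 517 (giving 133903).
Indices 282 through 517: 236 terms.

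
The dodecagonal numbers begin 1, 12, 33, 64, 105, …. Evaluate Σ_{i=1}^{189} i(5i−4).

11269755

Σ i(5i−4) = 5Σi² − 4Σi over i = 1..189.
Σi = 17955 and Σi² = 2268315.
5·2268315 − 4·17955 = 11269755.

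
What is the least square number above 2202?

2209

Solve n² > 2202 for integer n.
The largest n with value ≤ 2202 is 46 (since 2116 ≤ 2202 < 2209), so the first above is n = 47, value 2209.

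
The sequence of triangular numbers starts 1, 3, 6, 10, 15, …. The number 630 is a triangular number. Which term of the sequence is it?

35

Set n(n+1)/2 = 630, giving n² + n − 1260 = 0.
The discriminant is 1 + 8·630 = 5041, and √5041 = 71.
So n = (-1 + 71) / 2 = 70/2 = 35.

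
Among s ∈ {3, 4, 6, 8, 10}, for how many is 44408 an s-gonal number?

s = 3: P(3, 297) = 44253 and P(3, 298) = 44551; 44408 is not s-gonal.
s = 4: P(4, 210) = 44100 and P(4, 211) = 44521; 44408 is not s-gonal.
s = 6: P(6, 149) = 44253 and P(6, 150) = 44850; 44408 is not s-gonal.
s = 8: P(8, 122) = 44408. ✓
s = 10: P(10, 105) = 43785 and P(10, 106) = 44626; 44408 is not s-gonal.
Hits: s ∈ {8} → 1.

1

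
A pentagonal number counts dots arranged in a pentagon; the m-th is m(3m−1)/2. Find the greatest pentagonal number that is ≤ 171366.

171197

Solve n(3n−1)/2 ≤ 171366 for integer n.
n = 338 gives 171197 ≤ 171366, while n = 339 gives 172212 > 171366; so the answer is 171197.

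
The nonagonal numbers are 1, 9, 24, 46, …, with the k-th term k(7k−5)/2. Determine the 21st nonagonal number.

1491

The 21st nonagonal number is n(7n−5)/2 with n = 21.
21·(7·21 − 5)/2 = 21·142/2 = 21·71 = 1491.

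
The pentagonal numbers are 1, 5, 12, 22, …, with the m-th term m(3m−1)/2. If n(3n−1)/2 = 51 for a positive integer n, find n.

Set n(3n−1)/2 = 51, giving 3n² − n − 102 = 0.
The discriminant is 1 + 24·51 = 1225, and √1225 = 35.
So n = (1 + 35) / 6 = 36/6 = 6.

6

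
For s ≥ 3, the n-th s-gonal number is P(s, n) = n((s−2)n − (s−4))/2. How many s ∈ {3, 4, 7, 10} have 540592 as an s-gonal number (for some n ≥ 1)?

1

s = 3: P(3, 1039) = 540280 and P(3, 1040) = 541320; 540592 is not s-gonal.
s = 4: P(4, 735) = 540225 and P(4, 736) = 541696; 540592 is not s-gonal.
s = 7: P(7, 465) = 539865 and P(7, 466) = 542191; 540592 is not s-gonal.
s = 10: P(10, 368) = 540592. ✓
Hits: s ∈ {10} → 1.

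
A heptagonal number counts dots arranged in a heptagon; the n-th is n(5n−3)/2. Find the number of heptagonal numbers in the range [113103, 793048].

The n-th heptagonal number is n(5n−3)/2.
Smallest index with value ≥ 113103: n = 213 (giving 113103).
Largest index with value ≤ 793048: n = 563 (giving 791578).
Indices 213 through 563: 351 terms.

351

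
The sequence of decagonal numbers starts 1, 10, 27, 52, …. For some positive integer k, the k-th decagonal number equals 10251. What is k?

51

Set n(4n−3) = 10251, giving 4n² − 3n − 10251 = 0.
The discriminant is 9 + 16·10251 = 164025, and √164025 = 405.
So n = (3 + 405) / 8 = 408/8 = 51.
Check: 51·(4·51 − 3) = 10251. ✓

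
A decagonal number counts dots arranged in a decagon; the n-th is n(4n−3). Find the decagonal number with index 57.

12825

The 57th decagonal number is n(4n−3) with n = 57.
57·(4·57 − 3) = 57·225 = 12825.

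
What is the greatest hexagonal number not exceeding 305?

276

Solve n(2n−1) ≤ 305 for integer n.
n = 12 gives 276 ≤ 305, while n = 13 gives 325 > 305; so the answer is 276.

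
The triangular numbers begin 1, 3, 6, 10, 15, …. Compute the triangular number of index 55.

The 55th triangular number is n(n+1)/2 with n = 55.
55·56/2 = 3080/2 = 1540.

1540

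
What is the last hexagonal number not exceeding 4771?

Solve n(2n−1) ≤ 4771 for integer n.
n = 49 gives 4753 ≤ 4771, while n = 50 gives 4950 > 4771; so the answer is 4753.

4753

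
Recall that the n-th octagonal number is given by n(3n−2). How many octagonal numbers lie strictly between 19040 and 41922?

38

The n-th octagonal number is n(3n−2).
Smallest index with value > 19040: n = 81 (giving 19521).
Largest index with value < 41922: n = 118 (giving 41536).
Indices 81 through 118: 38 terms.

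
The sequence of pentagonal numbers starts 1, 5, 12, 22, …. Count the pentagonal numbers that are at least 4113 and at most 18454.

59

The n-th pentagonal number is n(3n−1)/2.
Smallest index with value ≥ 4113: n = 53 (giving 4187).
Largest index with value ≤ 18454: n = 111 (giving 18426).
Indices 53 through 111: 59 terms.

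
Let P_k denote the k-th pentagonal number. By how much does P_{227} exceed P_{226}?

Consecutive pentagonal numbers differ by 3n − 2: here 3·227 − 2 = 679.

679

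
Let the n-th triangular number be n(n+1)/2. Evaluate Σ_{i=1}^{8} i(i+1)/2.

120

Σ i(i+1)/2 = (Σi² + Σi) / 2 over i = 1..8.
Σi = 36 and Σi² = 204.
(1·204 + 1·36) / 2 = 240/2 = 120.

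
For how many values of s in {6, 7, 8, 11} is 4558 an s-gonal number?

1

s = 6: P(6, 47) = 4371 and P(6, 48) = 4560; 4558 is not s-gonal.
s = 7: P(7, 43) = 4558. ✓
s = 8: P(8, 39) = 4485 and P(8, 40) = 4720; 4558 is not s-gonal.
s = 11: P(11, 32) = 4496 and P(11, 33) = 4785; 4558 is not s-gonal.
Hits: s ∈ {7} → 1.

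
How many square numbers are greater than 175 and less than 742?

The n-th square number is n².
Smallest index with value > 175: n = 14 (giving 196).
Largest index with value < 742: n = 27 (giving 729).
Indices 14 through 27: 14 terms.

14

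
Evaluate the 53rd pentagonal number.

The 53rd pentagonal number is n(3n−1)/2 with n = 53.
53·(3·53 − 1)/2 = 53·158/2 = 53·79 = 4187.

4187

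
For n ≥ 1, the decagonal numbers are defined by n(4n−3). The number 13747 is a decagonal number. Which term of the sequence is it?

Set n(4n−3) = 13747, giving 4n² − 3n − 13747 = 0.
So n = (3 + 469) / 8 = 472/8 = 59.

59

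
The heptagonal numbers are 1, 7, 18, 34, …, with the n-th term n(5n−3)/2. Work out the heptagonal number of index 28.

28·(5·28 − 3)/2 = 28·137/2 = 1918.

1918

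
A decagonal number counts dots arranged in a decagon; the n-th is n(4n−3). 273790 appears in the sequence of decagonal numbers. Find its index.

262

Set n(4n−3) = 273790, giving 4n² − 3n − 273790 = 0.
The discriminant is 9 + 16·273790 = 4380649, and √4380649 = 2093.
So n = (3 + 2093) / 8 = 2096/8 = 262.
Check: 262·(4·262 − 3) = 273790. ✓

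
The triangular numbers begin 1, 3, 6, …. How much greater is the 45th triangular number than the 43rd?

45·46/2 = 1035 and 43·44/2 = 946.
Difference: 1035 − 946 = 89.

89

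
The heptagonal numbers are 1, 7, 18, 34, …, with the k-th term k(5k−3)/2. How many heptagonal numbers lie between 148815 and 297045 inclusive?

101

The n-th heptagonal number is n(5n−3)/2.
Smallest index with value ≥ 148815: n = 245 (giving 149695).
Largest index with value ≤ 297045: n = 345 (giving 297045).
Indices 245 through 345: 101 terms.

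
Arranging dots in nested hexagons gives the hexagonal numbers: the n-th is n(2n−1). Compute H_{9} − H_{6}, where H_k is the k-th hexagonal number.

9·(2·9 − 1) = 153 and 6·(2·6 − 1) = 66.
Difference: 153 − 66 = 87.

87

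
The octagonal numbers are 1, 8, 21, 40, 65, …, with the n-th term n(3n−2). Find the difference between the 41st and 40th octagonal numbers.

Consecutive octagonal numbers differ by 6n − 5: here 6·41 − 5 = 241.

241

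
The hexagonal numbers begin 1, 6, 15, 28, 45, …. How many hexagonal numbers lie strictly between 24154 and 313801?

286

The n-th hexagonal number is n(2n−1).
Smallest index with value > 24154: n = 111 (giving 24531).
Largest index with value < 313801: n = 396 (giving 313236).
Indices 111 through 396: 286 terms.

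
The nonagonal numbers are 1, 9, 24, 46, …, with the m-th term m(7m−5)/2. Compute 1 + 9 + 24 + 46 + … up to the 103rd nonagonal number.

Σ i(7i−5)/2 = (7Σi² − 5Σi) / 2 over i = 1..103.
Σi = 5356 and Σi² = 369564.
(7·369564 − 5·5356) / 2 = 2560168/2 = 1280084.

1280084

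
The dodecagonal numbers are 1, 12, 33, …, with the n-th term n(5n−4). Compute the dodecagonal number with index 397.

786457

The 397th dodecagonal number is n(5n−4) with n = 397.
397·(5·397 − 4) = 397·1981 = 786457.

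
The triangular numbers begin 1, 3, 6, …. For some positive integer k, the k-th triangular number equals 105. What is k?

Set n(n+1)/2 = 105, giving n² + n − 210 = 0.
So n = (-1 + 29) / 2 = 28/2 = 14.

14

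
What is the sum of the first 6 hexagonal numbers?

Σ i(2i−1) = 2Σi² − Σi over i = 1..6.
Σi = 21 and Σi² = 91.
2·91 − 1·21 = 161.

161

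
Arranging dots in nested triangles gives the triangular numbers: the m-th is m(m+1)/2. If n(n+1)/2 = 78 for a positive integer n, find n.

Set n(n+1)/2 = 78, giving n² + n − 156 = 0.
So n = (-1 + 25) / 2 = 24/2 = 12.

12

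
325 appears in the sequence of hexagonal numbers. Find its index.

13

Set n(2n−1) = 325, giving 2n² − n − 325 = 0.
The discriminant is 1 + 8·325 = 2601, and √2601 = 51.
So n = (1 + 51) / 4 = 52/4 = 13.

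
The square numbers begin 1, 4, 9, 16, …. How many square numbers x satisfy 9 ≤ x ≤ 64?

6

The n-th square number is n².
Smallest index with value ≥ 9: n = 3 (giving 9).
Largest index with value ≤ 64: n = 8 (giving 64).
Indices 3 through 8: 6 terms.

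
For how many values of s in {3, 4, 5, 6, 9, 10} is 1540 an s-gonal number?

3

s = 3: P(3, 55) = 1540. ✓
s = 4: P(4, 39) = 1521 and P(4, 40) = 1600; 1540 is not s-gonal.
s = 5: P(5, 32) = 1520 and P(5, 33) = 1617; 1540 is not s-gonal.
s = 6: P(6, 28) = 1540. ✓
s = 9: P(9, 21) = 1491 and P(9, 22) = 1639; 1540 is not s-gonal.
s = 10: P(10, 20) = 1540. ✓
Hits: s ∈ {3, 6, 10} → 3.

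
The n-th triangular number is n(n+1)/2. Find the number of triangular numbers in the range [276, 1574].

The n-th triangular number is n(n+1)/2.
Smallest index with value ≥ 276: n = 23 (giving 276).
Largest index with value ≤ 1574: n = 55 (giving 1540).
Indices 23 through 55: 33 terms.

33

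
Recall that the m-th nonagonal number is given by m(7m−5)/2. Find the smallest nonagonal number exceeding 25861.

26274

Solve n(7n−5)/2 > 25861 for integer n.
The largest n with value ≤ 25861 is 86 (since 25671 ≤ 25861 < 26274), so the first above is n = 87, value 26274.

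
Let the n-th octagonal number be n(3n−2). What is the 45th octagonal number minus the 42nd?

777

45·(3·45 − 2) = 5985 and 42·(3·42 − 2) = 5208.
Difference: 5985 − 5208 = 777.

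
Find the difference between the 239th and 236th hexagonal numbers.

2847

239·(2·239 − 1) = 114003 and 236·(2·236 − 1) = 111156.
Difference: 114003 − 111156 = 2847.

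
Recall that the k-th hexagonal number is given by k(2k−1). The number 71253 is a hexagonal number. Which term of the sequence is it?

189

Set n(2n−1) = 71253, giving 2n² − n − 71253 = 0.
The discriminant is 1 + 8·71253 = 570025, and √570025 = 755.
So n = (1 + 755) / 4 = 756/4 = 189.
Check: 189·(2·189 − 1) = 71253. ✓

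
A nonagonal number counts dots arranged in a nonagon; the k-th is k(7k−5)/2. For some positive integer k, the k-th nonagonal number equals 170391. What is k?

Set n(7n−5)/2 = 170391, giving 7n² − 5n − 340782 = 0.
The discriminant is 25 + 56·170391 = 9541921, and √9541921 = 3089.
So n = (5 + 3089) / 14 = 3094/14 = 221.
Check: 221·(7·221 − 5)/2 = 170391. ✓

221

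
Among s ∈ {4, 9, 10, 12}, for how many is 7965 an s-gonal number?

1

s = 4: P(4, 89) = 7921 and P(4, 90) = 8100; 7965 is not s-gonal.
s = 9: P(9, 48) = 7944 and P(9, 49) = 8281; 7965 is not s-gonal.
s = 10: P(10, 45) = 7965. ✓
s = 12: P(12, 40) = 7840 and P(12, 41) = 8241; 7965 is not s-gonal.
Hits: s ∈ {10} → 1.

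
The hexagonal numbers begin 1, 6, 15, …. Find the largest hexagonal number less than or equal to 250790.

Solve n(2n−1) ≤ 250790 for integer n.
n = 354 gives 250278 ≤ 250790, while n = 355 gives 251695 > 250790; so the answer is 250278.

250278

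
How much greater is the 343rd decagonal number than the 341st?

5466

343·(4·343 − 3) = 469567 and 341·(4·341 − 3) = 464101.
Difference: 469567 − 464101 = 5466.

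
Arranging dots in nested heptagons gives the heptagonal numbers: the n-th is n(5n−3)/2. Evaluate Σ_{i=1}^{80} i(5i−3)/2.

Σ i(5i−3)/2 = (5Σi² − 3Σi) / 2 over i = 1..80.
Σi = 3240 and Σi² = 173880.
(5·173880 − 3·3240) / 2 = 859680/2 = 429840.

429840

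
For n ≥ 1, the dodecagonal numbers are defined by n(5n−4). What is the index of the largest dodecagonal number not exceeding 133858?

Solve n(5n−4) ≤ 133858 for integer n.
n = 164 gives 133824 ≤ 133858, while n = 165 gives 135465 > 133858; so the answer is index 164.

164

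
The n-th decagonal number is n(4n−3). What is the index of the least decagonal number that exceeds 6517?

Solve n(4n−3) > 6517 for integer n.
The largest n with value ≤ 6517 is 40 (since 6280 ≤ 6517 < 6601), so the first above is n = 41, value 6601.

41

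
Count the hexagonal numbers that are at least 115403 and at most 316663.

The n-th hexagonal number is n(2n−1).
Smallest index with value ≥ 115403: n = 241 (giving 115921).
Largest index with value ≤ 316663: n = 398 (giving 316410).
Indices 241 through 398: 158 terms.

158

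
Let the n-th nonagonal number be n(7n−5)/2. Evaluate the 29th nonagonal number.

2871

The 29th nonagonal number is n(7n−5)/2 with n = 29.
29·(7·29 − 5)/2 = 29·198/2 = 29·99 = 2871.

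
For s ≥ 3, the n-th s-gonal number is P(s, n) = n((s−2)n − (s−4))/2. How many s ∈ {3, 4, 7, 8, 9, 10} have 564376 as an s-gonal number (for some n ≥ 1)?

1

s = 3: P(3, 1061) = 563391 and P(3, 1062) = 564453; 564376 is not s-gonal.
s = 4: P(4, 751) = 564001 and P(4, 752) = 565504; 564376 is not s-gonal.
s = 7: P(7, 475) = 563350 and P(7, 476) = 565726; 564376 is not s-gonal.
s = 8: P(8, 434) = 564200 and P(8, 435) = 566805; 564376 is not s-gonal.
s = 9: P(9, 401) = 561801 and P(9, 402) = 564609; 564376 is not s-gonal.
s = 10: P(10, 376) = 564376. ✓
Hits: s ∈ {10} → 1.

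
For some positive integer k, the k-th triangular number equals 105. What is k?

Set n(n+1)/2 = 105, giving n² + n − 210 = 0.
The discriminant is 1 + 8·105 = 841, and √841 = 29.
So n = (-1 + 29) / 2 = 28/2 = 14.
Check: 14·15/2 = 105. ✓

14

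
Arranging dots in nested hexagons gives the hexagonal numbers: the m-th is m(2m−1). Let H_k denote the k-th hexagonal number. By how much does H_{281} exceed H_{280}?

1121

Consecutive hexagonal numbers differ by 4n − 3: here 4·281 − 3 = 1121.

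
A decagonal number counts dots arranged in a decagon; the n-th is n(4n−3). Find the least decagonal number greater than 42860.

Solve n(4n−3) > 42860 for integer n.
The largest n with value ≤ 42860 is 103 (since 42127 ≤ 42860 < 42952), so the first above is n = 104, value 42952.

42952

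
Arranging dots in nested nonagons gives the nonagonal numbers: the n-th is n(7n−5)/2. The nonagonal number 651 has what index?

14

Set n(7n−5)/2 = 651, giving 7n² − 5n − 1302 = 0.
The discriminant is 25 + 56·651 = 36481, and √36481 = 191.
So n = (5 + 191) / 14 = 196/14 = 14.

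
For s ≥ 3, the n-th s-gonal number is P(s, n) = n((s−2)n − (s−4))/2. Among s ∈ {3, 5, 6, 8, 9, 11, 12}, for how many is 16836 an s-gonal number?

2

s = 3: P(3, 183) = 16836. ✓
s = 5: P(5, 106) = 16801 and P(5, 107) = 17120; 16836 is not s-gonal.
s = 6: P(6, 92) = 16836. ✓
s = 8: P(8, 75) = 16725 and P(8, 76) = 17176; 16836 is not s-gonal.
s = 9: P(9, 69) = 16491 and P(9, 70) = 16975; 16836 is not s-gonal.
s = 11: P(11, 61) = 16531 and P(11, 62) = 17081; 16836 is not s-gonal.
s = 12: P(12, 58) = 16588 and P(12, 59) = 17169; 16836 is not s-gonal.
Hits: s ∈ {3, 6} → 2.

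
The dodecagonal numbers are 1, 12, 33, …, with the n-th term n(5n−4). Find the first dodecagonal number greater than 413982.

Solve n(5n−4) > 413982 for integer n.
The largest n with value ≤ 413982 is 288 (since 413568 ≤ 413982 < 416449), so the first above is n = 289, value 416449.

416449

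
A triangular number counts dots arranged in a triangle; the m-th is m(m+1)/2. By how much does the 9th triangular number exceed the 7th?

9·10/2 = 45 and 7·8/2 = 28.
Difference: 45 − 28 = 17.

17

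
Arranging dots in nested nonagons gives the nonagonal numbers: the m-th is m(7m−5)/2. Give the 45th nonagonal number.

6975

The 45th nonagonal number is n(7n−5)/2 with n = 45.
45·(7·45 − 5)/2 = 45·310/2 = 45·155 = 6975.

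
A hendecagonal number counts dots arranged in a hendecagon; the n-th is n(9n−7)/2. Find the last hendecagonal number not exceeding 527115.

525141

Solve n(9n−7)/2 ≤ 527115 for integer n.
n = 342 gives 525141 ≤ 527115, while n = 343 gives 528220 > 527115; so the answer is 525141.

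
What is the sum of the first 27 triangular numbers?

Σ i(i+1)/2 = (Σi² + Σi) / 2 over i = 1..27.
Σi = 378 and Σi² = 6930.
(1·6930 + 1·378) / 2 = 7308/2 = 3654.

3654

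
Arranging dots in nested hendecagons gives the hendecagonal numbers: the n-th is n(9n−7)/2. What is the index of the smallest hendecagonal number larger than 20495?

Solve n(9n−7)/2 > 20495 for integer n.
The largest n with value ≤ 20495 is 67 (since 19966 ≤ 20495 < 20570), so the first above is n = 68, value 20570.

68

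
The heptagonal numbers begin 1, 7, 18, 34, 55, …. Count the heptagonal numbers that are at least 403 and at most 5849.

The n-th heptagonal number is n(5n−3)/2.
Smallest index with value ≥ 403: n = 13 (giving 403).
Largest index with value ≤ 5849: n = 48 (giving 5688).
Indices 13 through 48: 36 terms.

36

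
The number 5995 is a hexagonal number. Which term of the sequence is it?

Set n(2n−1) = 5995, giving 2n² − n − 5995 = 0.
The discriminant is 1 + 8·5995 = 47961, and √47961 = 219.
So n = (1 + 219) / 4 = 220/4 = 55.
Check: 55·(2·55 − 1) = 5995. ✓

55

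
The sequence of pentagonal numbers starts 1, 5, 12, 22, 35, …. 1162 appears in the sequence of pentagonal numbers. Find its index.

Set n(3n−1)/2 = 1162, giving 3n² − n − 2324 = 0.
The discriminant is 1 + 24·1162 = 27889, and √27889 = 167.
So n = (1 + 167) / 6 = 168/6 = 28.

28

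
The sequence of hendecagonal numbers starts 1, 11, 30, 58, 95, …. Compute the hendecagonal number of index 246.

The 246th hendecagonal number is n(9n−7)/2 with n = 246.
246·(9·246 − 7)/2 = 246·2207/2 = 271461.

271461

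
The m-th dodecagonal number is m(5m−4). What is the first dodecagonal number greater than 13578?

13833

Solve n(5n−4) > 13578 for integer n.
The largest n with value ≤ 13578 is 52 (since 13312 ≤ 13578 < 13833), so the first above is n = 53, value 13833.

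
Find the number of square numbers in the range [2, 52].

The n-th square number is n².
Smallest index with value ≥ 2: n = 2 (giving 4).
Largest index with value ≤ 52: n = 7 (giving 49).
Indices 2 through 7: 6 terms.

6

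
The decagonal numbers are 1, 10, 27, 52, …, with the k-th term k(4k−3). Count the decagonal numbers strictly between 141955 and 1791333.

481

The n-th decagonal number is n(4n−3).
Smallest index with value > 141955: n = 189 (giving 142317).
Largest index with value < 1791333: n = 669 (giving 1788237).
Indices 189 through 669: 481 terms.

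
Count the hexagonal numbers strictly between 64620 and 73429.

The n-th hexagonal number is n(2n−1).
Smallest index with value > 64620: n = 181 (giving 65341).
Largest index with value < 73429: n = 191 (giving 72771).
Indices 181 through 191: 11 terms.

11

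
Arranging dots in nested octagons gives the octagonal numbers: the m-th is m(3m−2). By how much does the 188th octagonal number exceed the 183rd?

5555

188·(3·188 − 2) = 105656 and 183·(3·183 − 2) = 100101.
Difference: 105656 − 100101 = 5555.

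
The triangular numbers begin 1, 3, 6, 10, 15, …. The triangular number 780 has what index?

Set n(n+1)/2 = 780, giving n² + n − 1560 = 0.
The discriminant is 1 + 8·780 = 6241, and √6241 = 79.
So n = (-1 + 79) / 2 = 78/2 = 39.

39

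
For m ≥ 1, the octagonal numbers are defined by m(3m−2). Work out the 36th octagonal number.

The 36th octagonal number is n(3n−2) with n = 36.
36·(3·36 − 2) = 36·106 = 3816.

3816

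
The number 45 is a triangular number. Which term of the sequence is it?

Set n(n+1)/2 = 45, giving n² + n − 90 = 0.
The discriminant is 1 + 8·45 = 361, and √361 = 19.
So n = (-1 + 19) / 2 = 18/2 = 9.

9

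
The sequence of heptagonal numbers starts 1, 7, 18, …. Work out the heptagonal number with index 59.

8614

The 59th heptagonal number is n(5n−3)/2 with n = 59.
59·(5·59 − 3)/2 = 59·292/2 = 59·146 = 8614.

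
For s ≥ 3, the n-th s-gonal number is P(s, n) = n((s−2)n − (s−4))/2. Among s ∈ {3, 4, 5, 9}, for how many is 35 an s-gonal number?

1

s = 3: P(3, 7) = 28 and P(3, 8) = 36; 35 is not s-gonal.
s = 4: P(4, 5) = 25 and P(4, 6) = 36; 35 is not s-gonal.
s = 5: P(5, 5) = 35. ✓
s = 9: P(9, 3) = 24 and P(9, 4) = 46; 35 is not s-gonal.
Hits: s ∈ {5} → 1.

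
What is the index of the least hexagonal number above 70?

Solve n(2n−1) > 70 for integer n.
The largest n with value ≤ 70 is 6 (since 66 ≤ 70 < 91), so the first above is n = 7, value 91.

7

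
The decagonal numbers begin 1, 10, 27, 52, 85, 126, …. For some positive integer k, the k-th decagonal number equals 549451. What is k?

371

Set n(4n−3) = 549451, giving 4n² − 3n − 549451 = 0.
The discriminant is 9 + 16·549451 = 8791225, and √8791225 = 2965.
So n = (3 + 2965) / 8 = 2968/8 = 371.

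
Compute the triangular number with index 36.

666

The 36th triangular number is n(n+1)/2 with n = 36.
36·37/2 = 1332/2 = 666.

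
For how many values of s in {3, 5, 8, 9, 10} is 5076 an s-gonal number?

1

s = 3: P(3, 100) = 5050 and P(3, 101) = 5151; 5076 is not s-gonal.
s = 5: P(5, 58) = 5017 and P(5, 59) = 5192; 5076 is not s-gonal.
s = 8: P(8, 41) = 4961 and P(8, 42) = 5208; 5076 is not s-gonal.
s = 9: P(9, 38) = 4959 and P(9, 39) = 5226; 5076 is not s-gonal.
s = 10: P(10, 36) = 5076. ✓
Hits: s ∈ {10} → 1.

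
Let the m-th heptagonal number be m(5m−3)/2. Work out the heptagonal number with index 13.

403

13·(5·13 − 3)/2 = 13·62/2 = 13·31 = 403.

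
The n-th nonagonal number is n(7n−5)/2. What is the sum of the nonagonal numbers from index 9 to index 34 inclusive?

Σ i(7i−5)/2 = (7Σi² − 5Σi) / 2 over i = 9..34.
Σi = 595 − 36 = 559 and Σi² = 13685 − 204 = 13481.
(7·13481 − 5·559) / 2 = 91572/2 = 45786.

45786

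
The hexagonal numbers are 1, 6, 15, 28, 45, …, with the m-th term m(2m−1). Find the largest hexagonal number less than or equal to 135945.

Solve n(2n−1) ≤ 135945 for integer n.
n = 260 gives 134940 ≤ 135945, while n = 261 gives 135981 > 135945; so the answer is 134940.

134940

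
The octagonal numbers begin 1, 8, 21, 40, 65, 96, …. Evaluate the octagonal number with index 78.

78·(3·78 − 2) = 78·232 = 18096.

18096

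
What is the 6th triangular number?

The 6th triangular number is n(n+1)/2 with n = 6.
6·7/2 = 42/2 = 21.

21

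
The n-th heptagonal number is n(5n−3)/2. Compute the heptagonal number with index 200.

200·(5·200 − 3)/2 = 200·997/2 = 99700.

99700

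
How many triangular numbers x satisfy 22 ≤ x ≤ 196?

13

The n-th triangular number is n(n+1)/2.
Smallest index with value ≥ 22: n = 7 (giving 28).
Largest index with value ≤ 196: n = 19 (giving 190).
Indices 7 through 19: 13 terms.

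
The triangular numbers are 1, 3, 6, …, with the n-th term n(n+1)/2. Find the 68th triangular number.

2346

68·69/2 = 4692/2 = 2346.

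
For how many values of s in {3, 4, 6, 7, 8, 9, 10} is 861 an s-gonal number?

s = 3: P(3, 41) = 861. ✓
s = 4: P(4, 29) = 841 and P(4, 30) = 900; 861 is not s-gonal.
s = 6: P(6, 21) = 861. ✓
s = 7: P(7, 18) = 783 and P(7, 19) = 874; 861 is not s-gonal.
s = 8: P(8, 17) = 833 and P(8, 18) = 936; 861 is not s-gonal.
s = 9: P(9, 16) = 856 and P(9, 17) = 969; 861 is not s-gonal.
s = 10: P(10, 15) = 855 and P(10, 16) = 976; 861 is not s-gonal.
Hits: s ∈ {3, 6} → 2.

2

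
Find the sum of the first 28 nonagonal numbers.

Σ i(7i−5)/2 = (7Σi² − 5Σi) / 2 over i = 1..28.
Σi = 406 and Σi² = 7714.
(7·7714 − 5·406) / 2 = 51968/2 = 25984.

25984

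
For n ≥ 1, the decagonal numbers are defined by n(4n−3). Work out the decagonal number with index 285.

The 285th decagonal number is n(4n−3) with n = 285.
285·(4·285 − 3) = 285·1137 = 324045.

324045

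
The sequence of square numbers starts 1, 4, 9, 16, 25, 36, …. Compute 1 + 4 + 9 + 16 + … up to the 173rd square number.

Σ_{i=1}^{173} i² = 173·174·347/6 = 1740899.

1740899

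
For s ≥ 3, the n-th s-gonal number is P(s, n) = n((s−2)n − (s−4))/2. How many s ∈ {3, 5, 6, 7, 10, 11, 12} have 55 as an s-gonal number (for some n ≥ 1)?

s = 3: P(3, 10) = 55. ✓
s = 5: P(5, 6) = 51 and P(5, 7) = 70; 55 is not s-gonal.
s = 6: P(6, 5) = 45 and P(6, 6) = 66; 55 is not s-gonal.
s = 7: P(7, 5) = 55. ✓
s = 10: P(10, 4) = 52 and P(10, 5) = 85; 55 is not s-gonal.
s = 11: P(11, 3) = 30 and P(11, 4) = 58; 55 is not s-gonal.
s = 12: P(12, 3) = 33 and P(12, 4) = 64; 55 is not s-gonal.
Hits: s ∈ {3, 7} → 2.

2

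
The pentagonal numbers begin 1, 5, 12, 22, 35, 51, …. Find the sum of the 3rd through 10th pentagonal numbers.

Σ i(3i−1)/2 = (3Σi² − Σi) / 2 over i = 3..10.
Σi = 55 − 3 = 52 and Σi² = 385 − 5 = 380.
(3·380 − 1·52) / 2 = 1088/2 = 544.

544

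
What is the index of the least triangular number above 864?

Solve n(n+1)/2 > 864 for integer n.
The largest n with value ≤ 864 is 41 (since 861 ≤ 864 < 903), so the first above is n = 42, value 903.

42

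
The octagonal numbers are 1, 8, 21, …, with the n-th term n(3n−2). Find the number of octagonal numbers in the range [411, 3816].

The n-th octagonal number is n(3n−2).
Smallest index with value ≥ 411: n = 13 (giving 481).
Largest index with value ≤ 3816: n = 36 (giving 3816).
Indices 13 through 36: 24 terms.

24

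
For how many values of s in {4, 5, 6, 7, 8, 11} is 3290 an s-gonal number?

s = 4: P(4, 57) = 3249 and P(4, 58) = 3364; 3290 is not s-gonal.
s = 5: P(5, 47) = 3290. ✓
s = 6: P(6, 40) = 3160 and P(6, 41) = 3321; 3290 is not s-gonal.
s = 7: P(7, 36) = 3186 and P(7, 37) = 3367; 3290 is not s-gonal.
s = 8: P(8, 33) = 3201 and P(8, 34) = 3400; 3290 is not s-gonal.
s = 11: P(11, 27) = 3186 and P(11, 28) = 3430; 3290 is not s-gonal.
Hits: s ∈ {5} → 1.

1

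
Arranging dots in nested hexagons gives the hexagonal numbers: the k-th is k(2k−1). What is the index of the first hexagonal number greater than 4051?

Solve n(2n−1) > 4051 for integer n.
The largest n with value ≤ 4051 is 45 (since 4005 ≤ 4051 < 4186), so the first above is n = 46, value 4186.

46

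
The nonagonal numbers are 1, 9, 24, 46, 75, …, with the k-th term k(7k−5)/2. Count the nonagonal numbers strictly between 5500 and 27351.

48

The n-th nonagonal number is n(7n−5)/2.
Smallest index with value > 5500: n = 41 (giving 5781).
Largest index with value < 27351: n = 88 (giving 26884).
Indices 41 through 88: 48 terms.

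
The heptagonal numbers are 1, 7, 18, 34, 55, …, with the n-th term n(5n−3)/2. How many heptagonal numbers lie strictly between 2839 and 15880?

45

The n-th heptagonal number is n(5n−3)/2.
Smallest index with value > 2839: n = 35 (giving 3010).
Largest index with value < 15880: n = 79 (giving 15484).
Indices 35 through 79: 45 terms.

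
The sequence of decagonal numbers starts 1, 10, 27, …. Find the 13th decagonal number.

The 13th decagonal number is n(4n−3) with n = 13.
13·(4·13 − 3) = 13·49 = 637.

637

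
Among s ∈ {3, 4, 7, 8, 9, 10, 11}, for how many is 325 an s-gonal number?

2

s = 3: P(3, 25) = 325. ✓
s = 4: P(4, 18) = 324 and P(4, 19) = 361; 325 is not s-gonal.
s = 7: P(7, 11) = 286 and P(7, 12) = 342; 325 is not s-gonal.
s = 8: P(8, 10) = 280 and P(8, 11) = 341; 325 is not s-gonal.
s = 9: P(9, 10) = 325. ✓
s = 10: P(10, 9) = 297 and P(10, 10) = 370; 325 is not s-gonal.
s = 11: P(11, 8) = 260 and P(11, 9) = 333; 325 is not s-gonal.
Hits: s ∈ {3, 9} → 2.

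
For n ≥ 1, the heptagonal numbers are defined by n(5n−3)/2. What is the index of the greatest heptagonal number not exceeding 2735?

33

Solve n(5n−3)/2 ≤ 2735 for integer n.
n = 33 gives 2673 ≤ 2735, while n = 34 gives 2839 > 2735; so the answer is index 33.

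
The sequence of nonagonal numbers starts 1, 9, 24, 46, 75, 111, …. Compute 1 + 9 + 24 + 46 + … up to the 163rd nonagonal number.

5065714

Σ i(7i−5)/2 = (7Σi² − 5Σi) / 2 over i = 1..163.
Σi = 13366 and Σi² = 1456894.
(7·1456894 − 5·13366) / 2 = 10131428/2 = 5065714.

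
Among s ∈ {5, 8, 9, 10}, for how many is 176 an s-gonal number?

s = 5: P(5, 11) = 176. ✓
s = 8: P(8, 8) = 176. ✓
s = 9: P(9, 7) = 154 and P(9, 8) = 204; 176 is not s-gonal.
s = 10: P(10, 7) = 175 and P(10, 8) = 232; 176 is not s-gonal.
Hits: s ∈ {5, 8} → 2.

2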